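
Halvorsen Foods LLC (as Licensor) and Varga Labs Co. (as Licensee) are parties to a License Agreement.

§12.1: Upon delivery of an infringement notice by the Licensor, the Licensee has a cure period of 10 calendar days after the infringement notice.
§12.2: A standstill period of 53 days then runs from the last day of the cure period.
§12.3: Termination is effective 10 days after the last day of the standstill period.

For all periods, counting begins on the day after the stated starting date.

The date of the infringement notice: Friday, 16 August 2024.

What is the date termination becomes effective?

The last day of the cure period: 10 calendar days after 16 August 2024 is 26 August 2024.
The last day of the standstill period: 26 August 2024 + 53 days = 18 October 2024.
The date termination becomes effective: 18 October 2024 + 10 days = 28 October 2024.

28 October 2024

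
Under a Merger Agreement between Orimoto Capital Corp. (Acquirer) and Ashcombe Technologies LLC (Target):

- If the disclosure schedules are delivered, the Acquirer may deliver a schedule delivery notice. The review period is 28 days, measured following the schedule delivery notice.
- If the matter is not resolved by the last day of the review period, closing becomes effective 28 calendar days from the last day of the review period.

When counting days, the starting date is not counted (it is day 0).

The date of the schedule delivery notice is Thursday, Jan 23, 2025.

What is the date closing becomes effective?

Mar 20, 2025

Adding 28 calendar days to Jan 23, 2025 gives Feb 20, 2025, which is the last day of the review period.
The date closing becomes effective: 28 calendar days after Feb 20, 2025 is Mar 20, 2025.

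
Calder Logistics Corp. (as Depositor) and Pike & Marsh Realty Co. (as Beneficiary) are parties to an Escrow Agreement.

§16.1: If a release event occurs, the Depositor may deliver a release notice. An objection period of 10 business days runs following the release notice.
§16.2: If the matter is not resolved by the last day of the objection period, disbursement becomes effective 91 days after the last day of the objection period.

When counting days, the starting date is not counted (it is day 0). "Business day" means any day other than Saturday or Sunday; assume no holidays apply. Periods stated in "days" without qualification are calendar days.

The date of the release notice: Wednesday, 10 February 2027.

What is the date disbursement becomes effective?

26 May 2027

The last day of the objection period: counting 10 business days from Wednesday, 10 February 2027 (Feb 11, Feb 12, Feb 15, Feb 16, Feb 17, Feb 18, Feb 19, Feb 22, Feb 23, Feb 24, skipping weekends) reaches Wednesday, 24 February 2027.
Adding 91 calendar days to 24 February 2027 gives 26 May 2027, which is the date disbursement becomes effective.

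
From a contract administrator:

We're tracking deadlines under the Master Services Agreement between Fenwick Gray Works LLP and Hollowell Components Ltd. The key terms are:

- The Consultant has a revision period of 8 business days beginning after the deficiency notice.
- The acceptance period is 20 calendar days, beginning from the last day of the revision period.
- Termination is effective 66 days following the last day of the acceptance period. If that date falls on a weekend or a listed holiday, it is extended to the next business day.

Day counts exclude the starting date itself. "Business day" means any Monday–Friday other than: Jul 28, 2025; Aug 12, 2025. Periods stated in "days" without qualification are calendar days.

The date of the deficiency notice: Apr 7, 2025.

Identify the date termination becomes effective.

Jul 14, 2025

The last day of the revision period: counting 8 business days from Monday, Apr 7, 2025 (Apr 8, Apr 9, Apr 10, Apr 11, Apr 14, Apr 15, Apr 16, Apr 17, skipping weekends) reaches Thursday, Apr 17, 2025.
The last day of the acceptance period: 20 calendar days after Apr 17, 2025 is May 7, 2025.
Adding 66 calendar days to May 7, 2025 gives Jul 12, 2025, which is the date termination becomes effective. That falls on a Saturday, so it rolls to the next business day, Monday, Jul 14, 2025.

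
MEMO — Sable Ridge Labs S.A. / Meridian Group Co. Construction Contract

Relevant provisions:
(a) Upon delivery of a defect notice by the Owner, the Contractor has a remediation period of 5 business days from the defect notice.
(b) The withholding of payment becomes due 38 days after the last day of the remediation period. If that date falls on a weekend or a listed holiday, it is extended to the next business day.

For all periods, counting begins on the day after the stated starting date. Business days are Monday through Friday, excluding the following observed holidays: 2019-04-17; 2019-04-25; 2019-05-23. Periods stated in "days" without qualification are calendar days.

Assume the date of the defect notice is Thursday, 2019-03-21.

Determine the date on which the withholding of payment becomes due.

From Thursday, 2019-03-21, 5 business days (Mar 22, Mar 25, Mar 26, Mar 27, Mar 28, skipping weekends) brings us to Thursday, 2019-03-28, which is the last day of the remediation period.
Adding 38 calendar days to 2019-03-28 gives 2019-05-05, which is the date on which the withholding of payment becomes due. That falls on a Sunday, so it rolls to the next business day, Monday, 2019-05-06.

2019-05-06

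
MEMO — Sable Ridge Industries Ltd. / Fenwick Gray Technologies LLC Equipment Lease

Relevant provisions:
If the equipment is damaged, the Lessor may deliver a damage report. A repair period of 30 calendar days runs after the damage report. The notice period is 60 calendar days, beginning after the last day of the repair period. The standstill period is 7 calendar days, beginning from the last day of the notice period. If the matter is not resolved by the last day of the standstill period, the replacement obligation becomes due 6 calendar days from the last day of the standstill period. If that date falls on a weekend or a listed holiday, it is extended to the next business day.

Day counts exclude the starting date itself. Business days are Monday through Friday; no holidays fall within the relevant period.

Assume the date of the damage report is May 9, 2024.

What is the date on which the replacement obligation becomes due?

Aug 20, 2024

The last day of the repair period: 30 calendar days after May 9, 2024 is Jun 8, 2024.
Adding 60 calendar days to Jun 8, 2024 gives Aug 7, 2024, which is the last day of the notice period.
Adding 7 calendar days to Aug 7, 2024 gives Aug 14, 2024, which is the last day of the standstill period.
Adding 6 calendar days to Aug 14, 2024 gives Aug 20, 2024, which is the date on which the replacement obligation becomes due. Aug 20, 2024 is a Tuesday, so no roll-forward applies.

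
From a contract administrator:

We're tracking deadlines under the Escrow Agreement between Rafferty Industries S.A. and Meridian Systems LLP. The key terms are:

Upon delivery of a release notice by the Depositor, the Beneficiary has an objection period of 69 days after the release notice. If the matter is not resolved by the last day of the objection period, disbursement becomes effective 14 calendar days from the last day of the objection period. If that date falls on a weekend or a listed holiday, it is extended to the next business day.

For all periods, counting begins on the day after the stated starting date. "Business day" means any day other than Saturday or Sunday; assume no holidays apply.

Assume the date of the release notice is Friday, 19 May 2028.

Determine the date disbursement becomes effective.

Adding 69 calendar days to 19 May 2028 gives 27 July 2028, which is the last day of the objection period.
The date disbursement becomes effective: 14 calendar days after 27 July 2028 is 10 August 2028. 10 August 2028 is a Thursday, so no roll-forward applies.

10 August 2028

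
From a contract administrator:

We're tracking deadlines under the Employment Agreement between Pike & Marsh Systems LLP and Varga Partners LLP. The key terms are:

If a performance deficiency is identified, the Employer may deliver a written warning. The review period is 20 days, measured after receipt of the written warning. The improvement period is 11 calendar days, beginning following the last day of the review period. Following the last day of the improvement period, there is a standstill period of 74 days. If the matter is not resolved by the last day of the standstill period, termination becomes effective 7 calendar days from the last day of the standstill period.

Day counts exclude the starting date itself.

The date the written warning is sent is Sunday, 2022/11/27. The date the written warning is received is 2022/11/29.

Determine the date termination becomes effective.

Adding 20 calendar days to 2022/11/29 gives 2022/12/19, which is the last day of the review period.
The last day of the improvement period: 11 calendar days after 2022/12/19 is 2022/12/30.
The last day of the standstill period: 2022/12/30 + 74 days = 2023/03/14.
The date termination becomes effective: 2023/03/14 + 7 days = 2023/03/21.

2023/03/21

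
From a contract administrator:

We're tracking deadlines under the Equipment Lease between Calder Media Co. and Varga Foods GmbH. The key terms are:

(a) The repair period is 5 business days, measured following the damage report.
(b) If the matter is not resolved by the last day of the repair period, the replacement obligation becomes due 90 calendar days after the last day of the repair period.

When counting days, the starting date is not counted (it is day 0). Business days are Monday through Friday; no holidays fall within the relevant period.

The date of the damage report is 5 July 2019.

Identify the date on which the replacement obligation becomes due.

The last day of the repair period: 5 business days after Friday, 5 July 2019, skipping weekends — Jul 8, Jul 9, Jul 10, Jul 11, Jul 12 — lands on Friday, 12 July 2019.
The date on which the replacement obligation becomes due: 90 calendar days after 12 July 2019 is 10 October 2019.

10 October 2019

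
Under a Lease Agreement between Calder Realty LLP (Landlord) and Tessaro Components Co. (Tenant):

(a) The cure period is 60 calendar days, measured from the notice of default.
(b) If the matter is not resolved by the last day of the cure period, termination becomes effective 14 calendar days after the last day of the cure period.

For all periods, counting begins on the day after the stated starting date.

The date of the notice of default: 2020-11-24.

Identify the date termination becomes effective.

2021-02-06

Adding 60 calendar days to 2020-11-24 gives 2021-01-23, which is the last day of the cure period.
The date termination becomes effective: 2021-01-23 + 14 days = 2021-02-06.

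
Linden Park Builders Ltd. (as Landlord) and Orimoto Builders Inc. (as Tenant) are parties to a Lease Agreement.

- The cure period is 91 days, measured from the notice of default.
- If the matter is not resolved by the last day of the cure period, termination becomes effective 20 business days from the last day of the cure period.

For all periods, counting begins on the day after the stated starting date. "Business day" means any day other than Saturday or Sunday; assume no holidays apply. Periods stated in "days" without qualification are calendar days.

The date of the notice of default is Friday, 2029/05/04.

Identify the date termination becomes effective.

2029/08/31

Adding 91 calendar days to 2029/05/04 gives 2029/08/03, which is the last day of the cure period.
From Friday, 2029/08/03, 20 business days (Aug 6, Aug 7, Aug 8, Aug 9, …, Aug 29, Aug 30, Aug 31, skipping weekends) brings us to Friday, 2029/08/31, which is the date termination becomes effective.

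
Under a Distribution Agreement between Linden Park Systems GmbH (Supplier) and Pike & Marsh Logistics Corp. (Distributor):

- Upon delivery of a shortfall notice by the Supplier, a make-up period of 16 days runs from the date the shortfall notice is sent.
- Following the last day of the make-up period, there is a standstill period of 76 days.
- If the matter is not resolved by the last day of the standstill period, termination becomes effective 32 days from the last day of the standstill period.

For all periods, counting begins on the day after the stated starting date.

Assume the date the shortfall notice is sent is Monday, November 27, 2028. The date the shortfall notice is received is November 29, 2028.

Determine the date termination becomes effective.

Adding 16 calendar days to November 27, 2028 gives December 13, 2028, which is the last day of the make-up period.
The last day of the standstill period: 76 calendar days after December 13, 2028 is February 27, 2029.
Adding 32 calendar days to February 27, 2029 gives March 31, 2029, which is the date termination becomes effective.

March 31, 2029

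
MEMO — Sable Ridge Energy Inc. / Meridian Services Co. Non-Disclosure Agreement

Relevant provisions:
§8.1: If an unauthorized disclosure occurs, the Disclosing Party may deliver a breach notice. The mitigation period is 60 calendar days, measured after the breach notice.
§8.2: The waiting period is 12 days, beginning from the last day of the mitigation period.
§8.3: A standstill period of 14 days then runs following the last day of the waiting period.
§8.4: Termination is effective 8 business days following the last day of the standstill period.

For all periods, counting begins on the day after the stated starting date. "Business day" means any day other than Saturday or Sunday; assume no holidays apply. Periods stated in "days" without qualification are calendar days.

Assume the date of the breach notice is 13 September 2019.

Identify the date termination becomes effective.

18 December 2019

The last day of the mitigation period: 60 calendar days after 13 September 2019 is 12 November 2019.
The last day of the waiting period: 12 calendar days after 12 November 2019 is 24 November 2019.
The last day of the standstill period: 14 calendar days after 24 November 2019 is 8 December 2019.
The date termination becomes effective: counting 8 business days from Sunday, 8 December 2019 (Dec 9, Dec 10, Dec 11, Dec 12, Dec 13, Dec 16, Dec 17, Dec 18, skipping weekends) reaches Wednesday, 18 December 2019.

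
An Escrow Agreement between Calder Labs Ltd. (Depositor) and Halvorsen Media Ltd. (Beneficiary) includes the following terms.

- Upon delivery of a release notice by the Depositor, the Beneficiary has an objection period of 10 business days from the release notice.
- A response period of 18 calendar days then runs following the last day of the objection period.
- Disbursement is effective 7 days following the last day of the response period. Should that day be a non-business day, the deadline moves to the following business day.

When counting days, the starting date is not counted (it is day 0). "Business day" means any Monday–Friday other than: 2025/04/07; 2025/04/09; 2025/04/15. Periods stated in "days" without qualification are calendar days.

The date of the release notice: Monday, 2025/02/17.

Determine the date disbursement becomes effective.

The last day of the objection period: counting 10 business days from Monday, 2025/02/17 (Feb 18, Feb 19, Feb 20, Feb 21, Feb 24, Feb 25, Feb 26, Feb 27, Feb 28, Mar 3, skipping weekends) reaches Monday, 2025/03/03.
The last day of the response period: 18 calendar days after 2025/03/03 is 2025/03/21.
Adding 7 calendar days to 2025/03/21 gives 2025/03/28, which is the date disbursement becomes effective. 2025/03/28 is a Friday and is not a listed holiday, so no roll-forward applies.

2025/03/28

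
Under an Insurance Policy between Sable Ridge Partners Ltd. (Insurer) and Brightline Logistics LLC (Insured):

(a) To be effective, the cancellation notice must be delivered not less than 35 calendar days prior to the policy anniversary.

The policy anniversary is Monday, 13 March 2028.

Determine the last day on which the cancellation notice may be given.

Counting back 35 calendar days from 13 March 2028 gives 7 February 2028.

7 February 2028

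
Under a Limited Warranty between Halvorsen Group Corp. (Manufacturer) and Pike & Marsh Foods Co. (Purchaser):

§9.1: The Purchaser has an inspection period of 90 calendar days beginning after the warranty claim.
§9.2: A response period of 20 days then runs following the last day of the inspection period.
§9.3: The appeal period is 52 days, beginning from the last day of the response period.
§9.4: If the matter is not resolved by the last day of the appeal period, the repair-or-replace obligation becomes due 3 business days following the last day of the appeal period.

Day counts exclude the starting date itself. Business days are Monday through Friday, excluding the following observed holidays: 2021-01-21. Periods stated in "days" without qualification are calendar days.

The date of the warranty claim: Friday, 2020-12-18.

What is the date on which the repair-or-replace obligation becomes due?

The last day of the inspection period: 90 calendar days after 2020-12-18 is 2021-03-18.
The last day of the response period: 2021-03-18 + 20 days = 2021-04-07.
The last day of the appeal period: 2021-04-07 + 52 days = 2021-05-29.
The date on which the repair-or-replace obligation becomes due: 3 business days after Saturday, 2021-05-29, skipping weekends — May 31, Jun 1, Jun 2 — lands on Wednesday, 2021-06-02.

2021-06-02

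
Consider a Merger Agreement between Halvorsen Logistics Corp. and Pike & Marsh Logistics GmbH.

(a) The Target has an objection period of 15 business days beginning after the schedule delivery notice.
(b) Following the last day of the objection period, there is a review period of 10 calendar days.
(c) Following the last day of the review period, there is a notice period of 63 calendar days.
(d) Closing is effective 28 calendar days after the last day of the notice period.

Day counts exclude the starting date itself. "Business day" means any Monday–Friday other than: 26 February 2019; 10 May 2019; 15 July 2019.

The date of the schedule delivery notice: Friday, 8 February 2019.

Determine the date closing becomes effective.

13 June 2019

The last day of the objection period: 15 business days after Friday, 8 February 2019, skipping weekends and the listed holiday on Feb 26 — Feb 11, Feb 12, Feb 13, Feb 14, …, Feb 28, Mar 1, Mar 4 — lands on Monday, 4 March 2019.
The last day of the review period: 4 March 2019 + 10 days = 14 March 2019.
The last day of the notice period: 14 March 2019 + 63 days = 16 May 2019.
The date closing becomes effective: 16 May 2019 + 28 days = 13 June 2019.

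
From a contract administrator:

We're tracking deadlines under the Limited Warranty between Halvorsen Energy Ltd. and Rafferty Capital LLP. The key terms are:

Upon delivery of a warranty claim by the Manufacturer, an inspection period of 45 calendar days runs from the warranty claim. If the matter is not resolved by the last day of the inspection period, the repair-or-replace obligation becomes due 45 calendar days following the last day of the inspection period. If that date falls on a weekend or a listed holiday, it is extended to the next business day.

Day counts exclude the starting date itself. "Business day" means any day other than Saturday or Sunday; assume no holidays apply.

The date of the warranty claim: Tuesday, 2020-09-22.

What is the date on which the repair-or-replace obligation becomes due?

2020-12-21

Adding 45 calendar days to 2020-09-22 gives 2020-11-06, which is the last day of the inspection period.
Adding 45 calendar days to 2020-11-06 gives 2020-12-21, which is the date on which the repair-or-replace obligation becomes due. 2020-12-21 is a Monday, so no roll-forward applies.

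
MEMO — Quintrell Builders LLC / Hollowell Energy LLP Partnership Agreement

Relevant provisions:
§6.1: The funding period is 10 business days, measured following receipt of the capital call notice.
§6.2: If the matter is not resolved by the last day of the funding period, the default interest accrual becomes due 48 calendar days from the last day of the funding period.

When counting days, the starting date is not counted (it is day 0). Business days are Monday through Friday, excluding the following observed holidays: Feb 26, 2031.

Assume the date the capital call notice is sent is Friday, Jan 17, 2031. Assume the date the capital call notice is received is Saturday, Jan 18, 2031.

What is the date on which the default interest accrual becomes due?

The last day of the funding period: 10 business days after Saturday, Jan 18, 2031, skipping weekends — Jan 20, Jan 21, Jan 22, Jan 23, Jan 24, Jan 27, Jan 28, Jan 29, Jan 30, Jan 31 — lands on Friday, Jan 31, 2031.
The date on which the default interest accrual becomes due: Jan 31, 2031 + 48 days = Mar 20, 2031.

Mar 20, 2031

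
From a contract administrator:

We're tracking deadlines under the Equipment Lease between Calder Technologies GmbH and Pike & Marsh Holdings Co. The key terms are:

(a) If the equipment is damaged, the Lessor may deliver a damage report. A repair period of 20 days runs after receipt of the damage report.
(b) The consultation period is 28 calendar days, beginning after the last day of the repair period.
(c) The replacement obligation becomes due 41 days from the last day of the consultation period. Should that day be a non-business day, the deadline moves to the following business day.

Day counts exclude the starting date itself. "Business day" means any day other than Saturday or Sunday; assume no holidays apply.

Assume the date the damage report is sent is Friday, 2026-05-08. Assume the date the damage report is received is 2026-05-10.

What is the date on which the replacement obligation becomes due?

The last day of the repair period: 2026-05-10 + 20 days = 2026-05-30.
Adding 28 calendar days to 2026-05-30 gives 2026-06-27, which is the last day of the consultation period.
Adding 41 calendar days to 2026-06-27 gives 2026-08-07, which is the date on which the replacement obligation becomes due. 2026-08-07 is a Friday, so no roll-forward applies.

2026-08-07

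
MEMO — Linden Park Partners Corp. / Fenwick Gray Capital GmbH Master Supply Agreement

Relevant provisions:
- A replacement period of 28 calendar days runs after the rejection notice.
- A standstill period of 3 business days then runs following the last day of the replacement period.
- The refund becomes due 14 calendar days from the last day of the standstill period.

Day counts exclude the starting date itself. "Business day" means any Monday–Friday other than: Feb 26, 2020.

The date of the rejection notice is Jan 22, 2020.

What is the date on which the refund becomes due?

Mar 9, 2020

Adding 28 calendar days to Jan 22, 2020 gives Feb 19, 2020, which is the last day of the replacement period.
From Wednesday, Feb 19, 2020, 3 business days (Feb 20, Feb 21, Feb 24, skipping weekends) brings us to Monday, Feb 24, 2020, which is the last day of the standstill period.
The date on which the refund becomes due: Feb 24, 2020 + 14 days = Mar 9, 2020.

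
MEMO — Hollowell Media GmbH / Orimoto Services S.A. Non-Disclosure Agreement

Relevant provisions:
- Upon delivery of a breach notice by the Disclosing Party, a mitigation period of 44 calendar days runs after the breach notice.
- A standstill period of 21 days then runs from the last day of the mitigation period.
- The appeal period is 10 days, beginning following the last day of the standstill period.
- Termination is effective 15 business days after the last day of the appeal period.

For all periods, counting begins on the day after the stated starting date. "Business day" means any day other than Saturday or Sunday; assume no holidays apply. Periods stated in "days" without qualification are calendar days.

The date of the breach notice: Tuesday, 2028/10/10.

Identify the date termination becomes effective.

2029/01/12

The last day of the mitigation period: 2028/10/10 + 44 days = 2028/11/23.
The last day of the standstill period: 2028/11/23 + 21 days = 2028/12/14.
The last day of the appeal period: 10 calendar days after 2028/12/14 is 2028/12/24.
The date termination becomes effective: counting 15 business days from Sunday, 2028/12/24 (Dec 25, Dec 26, Dec 27, Dec 28, …, Jan 10, Jan 11, Jan 12, skipping weekends) reaches Friday, 2029/01/12.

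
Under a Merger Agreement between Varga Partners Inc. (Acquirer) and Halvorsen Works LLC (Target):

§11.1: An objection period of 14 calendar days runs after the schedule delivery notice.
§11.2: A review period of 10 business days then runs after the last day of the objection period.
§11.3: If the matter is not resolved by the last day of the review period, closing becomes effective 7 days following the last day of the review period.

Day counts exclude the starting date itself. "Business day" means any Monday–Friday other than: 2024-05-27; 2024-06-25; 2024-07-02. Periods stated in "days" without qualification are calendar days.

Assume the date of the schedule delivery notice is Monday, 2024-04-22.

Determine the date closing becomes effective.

Adding 14 calendar days to 2024-04-22 gives 2024-05-06, which is the last day of the objection period.
The last day of the review period: counting 10 business days from Monday, 2024-05-06 (May 7, May 8, May 9, May 10, May 13, May 14, May 15, May 16, May 17, May 20, skipping weekends) reaches Monday, 2024-05-20.
The date closing becomes effective: 7 calendar days after 2024-05-20 is 2024-05-27.

2024-05-27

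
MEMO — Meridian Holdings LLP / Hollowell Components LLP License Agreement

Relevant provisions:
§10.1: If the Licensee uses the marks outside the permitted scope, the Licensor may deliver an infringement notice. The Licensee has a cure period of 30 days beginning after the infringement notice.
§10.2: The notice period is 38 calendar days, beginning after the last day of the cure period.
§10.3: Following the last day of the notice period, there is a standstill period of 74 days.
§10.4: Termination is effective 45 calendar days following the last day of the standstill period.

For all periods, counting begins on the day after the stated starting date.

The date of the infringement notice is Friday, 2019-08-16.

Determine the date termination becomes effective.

2020-02-19

The last day of the cure period: 2019-08-16 + 30 days = 2019-09-15.
The last day of the notice period: 38 calendar days after 2019-09-15 is 2019-10-23.
Adding 74 calendar days to 2019-10-23 gives 2020-01-05, which is the last day of the standstill period.
Adding 45 calendar days to 2020-01-05 gives 2020-02-19, which is the date termination becomes effective.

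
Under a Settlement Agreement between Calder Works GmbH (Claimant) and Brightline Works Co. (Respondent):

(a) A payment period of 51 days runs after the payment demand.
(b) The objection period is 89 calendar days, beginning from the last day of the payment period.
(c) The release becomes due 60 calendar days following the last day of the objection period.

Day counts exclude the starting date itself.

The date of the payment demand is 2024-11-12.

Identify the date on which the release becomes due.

2025-05-31

Adding 51 calendar days to 2024-11-12 gives 2025-01-02, which is the last day of the payment period.
The last day of the objection period: 2025-01-02 + 89 days = 2025-04-01.
Adding 60 calendar days to 2025-04-01 gives 2025-05-31, which is the date on which the release becomes due.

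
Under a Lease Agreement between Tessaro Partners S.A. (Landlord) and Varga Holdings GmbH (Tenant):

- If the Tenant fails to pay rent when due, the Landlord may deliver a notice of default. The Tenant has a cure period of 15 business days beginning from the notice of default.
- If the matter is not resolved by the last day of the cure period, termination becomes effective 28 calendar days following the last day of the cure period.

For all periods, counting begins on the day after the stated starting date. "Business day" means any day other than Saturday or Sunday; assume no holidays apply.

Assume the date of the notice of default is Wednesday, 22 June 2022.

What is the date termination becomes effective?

The last day of the cure period: 15 business days after Wednesday, 22 June 2022, skipping weekends — Jun 23, Jun 24, Jun 27, Jun 28, …, Jul 11, Jul 12, Jul 13 — lands on Wednesday, 13 July 2022.
Adding 28 calendar days to 13 July 2022 gives 10 August 2022, which is the date termination becomes effective.

10 August 2022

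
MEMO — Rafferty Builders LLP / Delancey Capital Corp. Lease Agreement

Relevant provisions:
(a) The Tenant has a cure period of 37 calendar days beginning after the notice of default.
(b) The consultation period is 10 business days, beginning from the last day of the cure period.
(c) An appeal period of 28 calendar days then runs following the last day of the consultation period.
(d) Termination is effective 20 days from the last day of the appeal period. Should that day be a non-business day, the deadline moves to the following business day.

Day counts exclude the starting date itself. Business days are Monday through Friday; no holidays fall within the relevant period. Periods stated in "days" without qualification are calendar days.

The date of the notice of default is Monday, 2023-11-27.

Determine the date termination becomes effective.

The last day of the cure period: 2023-11-27 + 37 days = 2024-01-03.
The last day of the consultation period: 10 business days after Wednesday, 2024-01-03, skipping weekends — Jan 4, Jan 5, Jan 8, Jan 9, Jan 10, Jan 11, Jan 12, Jan 15, Jan 16, Jan 17 — lands on Wednesday, 2024-01-17.
The last day of the appeal period: 28 calendar days after 2024-01-17 is 2024-02-14.
Adding 20 calendar days to 2024-02-14 gives 2024-03-05, which is the date termination becomes effective. 2024-03-05 is a Tuesday, so no roll-forward applies.

2024-03-05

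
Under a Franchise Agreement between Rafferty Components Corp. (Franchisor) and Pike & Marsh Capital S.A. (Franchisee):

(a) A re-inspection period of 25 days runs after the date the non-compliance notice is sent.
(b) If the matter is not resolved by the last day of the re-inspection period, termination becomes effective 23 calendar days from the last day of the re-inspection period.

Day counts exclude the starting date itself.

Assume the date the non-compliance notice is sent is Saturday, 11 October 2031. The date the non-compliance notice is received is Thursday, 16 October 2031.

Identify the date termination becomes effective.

The last day of the re-inspection period: 25 calendar days after 11 October 2031 is 5 November 2031.
Adding 23 calendar days to 5 November 2031 gives 28 November 2031, which is the date termination becomes effective.

28 November 2031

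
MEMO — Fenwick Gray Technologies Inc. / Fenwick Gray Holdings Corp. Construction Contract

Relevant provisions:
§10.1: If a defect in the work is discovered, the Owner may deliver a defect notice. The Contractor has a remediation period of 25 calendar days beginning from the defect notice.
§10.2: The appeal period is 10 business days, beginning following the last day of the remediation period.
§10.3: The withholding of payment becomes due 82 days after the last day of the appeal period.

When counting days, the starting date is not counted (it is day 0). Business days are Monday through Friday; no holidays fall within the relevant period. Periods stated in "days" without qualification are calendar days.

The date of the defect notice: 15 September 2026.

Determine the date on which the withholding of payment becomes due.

The last day of the remediation period: 15 September 2026 + 25 days = 10 October 2026.
The last day of the appeal period: counting 10 business days from Saturday, 10 October 2026 (Oct 12, Oct 13, Oct 14, Oct 15, Oct 16, Oct 19, Oct 20, Oct 21, Oct 22, Oct 23, skipping weekends) reaches Friday, 23 October 2026.
The date on which the withholding of payment becomes due: 23 October 2026 + 82 days = 13 January 2027.

13 January 2027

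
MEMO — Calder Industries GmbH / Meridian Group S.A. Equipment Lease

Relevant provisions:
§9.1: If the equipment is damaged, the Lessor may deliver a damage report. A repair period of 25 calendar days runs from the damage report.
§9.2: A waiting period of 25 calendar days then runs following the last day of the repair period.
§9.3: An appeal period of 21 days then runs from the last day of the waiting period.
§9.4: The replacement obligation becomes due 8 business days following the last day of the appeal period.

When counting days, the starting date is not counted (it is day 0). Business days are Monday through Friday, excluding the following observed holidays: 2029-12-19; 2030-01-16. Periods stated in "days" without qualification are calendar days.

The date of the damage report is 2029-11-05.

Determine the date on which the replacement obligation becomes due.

The last day of the repair period: 2029-11-05 + 25 days = 2029-11-30.
Adding 25 calendar days to 2029-11-30 gives 2029-12-25, which is the last day of the waiting period.
Adding 21 calendar days to 2029-12-25 gives 2030-01-15, which is the last day of the appeal period.
From Tuesday, 2030-01-15, 8 business days (Jan 17, Jan 18, Jan 21, Jan 22, Jan 23, Jan 24, Jan 25, Jan 28, skipping weekends and the listed holiday on Jan 16) brings us to Monday, 2030-01-28, which is the date on which the replacement obligation becomes due.

2030-01-28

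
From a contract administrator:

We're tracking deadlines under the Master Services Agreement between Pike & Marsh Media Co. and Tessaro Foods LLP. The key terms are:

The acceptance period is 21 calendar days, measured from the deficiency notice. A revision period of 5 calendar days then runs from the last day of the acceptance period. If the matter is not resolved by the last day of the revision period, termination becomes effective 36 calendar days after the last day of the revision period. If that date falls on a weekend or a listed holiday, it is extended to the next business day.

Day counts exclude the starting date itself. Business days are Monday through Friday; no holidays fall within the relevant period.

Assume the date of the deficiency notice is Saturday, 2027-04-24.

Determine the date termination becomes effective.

2027-06-25

The last day of the acceptance period: 21 calendar days after 2027-04-24 is 2027-05-15.
The last day of the revision period: 2027-05-15 + 5 days = 2027-05-20.
The date termination becomes effective: 2027-05-20 + 36 days = 2027-06-25. 2027-06-25 is a Friday, so no roll-forward applies.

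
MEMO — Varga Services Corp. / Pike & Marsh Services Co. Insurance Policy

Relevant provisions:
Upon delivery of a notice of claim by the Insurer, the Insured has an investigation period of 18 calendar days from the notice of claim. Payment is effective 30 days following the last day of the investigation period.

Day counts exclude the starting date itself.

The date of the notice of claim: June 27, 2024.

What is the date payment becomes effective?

The last day of the investigation period: June 27, 2024 + 18 days = July 15, 2024.
Adding 30 calendar days to July 15, 2024 gives August 14, 2024, which is the date payment becomes effective.

August 14, 2024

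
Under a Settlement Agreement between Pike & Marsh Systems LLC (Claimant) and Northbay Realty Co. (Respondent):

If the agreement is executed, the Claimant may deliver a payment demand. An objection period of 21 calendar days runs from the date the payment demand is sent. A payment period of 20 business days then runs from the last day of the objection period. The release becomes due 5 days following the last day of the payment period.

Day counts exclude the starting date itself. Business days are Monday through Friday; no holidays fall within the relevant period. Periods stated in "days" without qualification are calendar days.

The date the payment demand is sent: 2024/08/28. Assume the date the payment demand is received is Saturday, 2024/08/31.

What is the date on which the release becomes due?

2024/10/21

The last day of the objection period: 21 calendar days after 2024/08/28 is 2024/09/18.
From Wednesday, 2024/09/18, 20 business days (Sep 19, Sep 20, Sep 23, Sep 24, …, Oct 14, Oct 15, Oct 16, skipping weekends) brings us to Wednesday, 2024/10/16, which is the last day of the payment period.
Adding 5 calendar days to 2024/10/16 gives 2024/10/21, which is the date on which the release becomes due.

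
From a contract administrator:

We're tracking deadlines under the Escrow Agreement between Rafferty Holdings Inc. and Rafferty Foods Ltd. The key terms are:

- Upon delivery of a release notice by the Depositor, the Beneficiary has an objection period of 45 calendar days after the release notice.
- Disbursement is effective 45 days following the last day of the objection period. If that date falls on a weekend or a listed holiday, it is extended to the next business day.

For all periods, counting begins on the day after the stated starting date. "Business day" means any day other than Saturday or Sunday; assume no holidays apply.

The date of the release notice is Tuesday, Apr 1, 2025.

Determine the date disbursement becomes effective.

Jun 30, 2025

The last day of the objection period: Apr 1, 2025 + 45 days = May 16, 2025.
The date disbursement becomes effective: May 16, 2025 + 45 days = Jun 30, 2025. Jun 30, 2025 is a Monday, so no roll-forward applies.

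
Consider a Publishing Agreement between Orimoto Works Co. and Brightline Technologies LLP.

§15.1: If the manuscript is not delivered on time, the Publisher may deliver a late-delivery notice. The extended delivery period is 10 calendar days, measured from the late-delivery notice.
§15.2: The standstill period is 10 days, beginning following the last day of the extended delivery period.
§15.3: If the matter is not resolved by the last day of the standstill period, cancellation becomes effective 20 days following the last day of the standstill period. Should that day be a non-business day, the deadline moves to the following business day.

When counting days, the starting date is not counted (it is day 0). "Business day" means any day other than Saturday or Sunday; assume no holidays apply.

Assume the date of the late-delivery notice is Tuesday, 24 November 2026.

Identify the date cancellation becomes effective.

The last day of the extended delivery period: 24 November 2026 + 10 days = 4 December 2026.
The last day of the standstill period: 4 December 2026 + 10 days = 14 December 2026.
The date cancellation becomes effective: 14 December 2026 + 20 days = 3 January 2027. That falls on a Sunday, so it rolls to the next business day, Monday, 4 January 2027.

4 January 2027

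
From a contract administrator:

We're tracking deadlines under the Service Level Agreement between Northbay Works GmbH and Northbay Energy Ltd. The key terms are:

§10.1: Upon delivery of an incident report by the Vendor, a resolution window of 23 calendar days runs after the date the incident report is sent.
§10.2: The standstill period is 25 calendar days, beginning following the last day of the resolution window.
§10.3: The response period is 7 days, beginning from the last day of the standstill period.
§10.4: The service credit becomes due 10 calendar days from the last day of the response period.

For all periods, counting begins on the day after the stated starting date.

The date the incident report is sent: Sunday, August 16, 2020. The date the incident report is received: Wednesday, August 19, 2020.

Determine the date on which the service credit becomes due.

Adding 23 calendar days to August 16, 2020 gives September 8, 2020, which is the last day of the resolution window.
The last day of the standstill period: 25 calendar days after September 8, 2020 is October 3, 2020.
The last day of the response period: October 3, 2020 + 7 days = October 10, 2020.
The date on which the service credit becomes due: October 10, 2020 + 10 days = October 20, 2020.

October 20, 2020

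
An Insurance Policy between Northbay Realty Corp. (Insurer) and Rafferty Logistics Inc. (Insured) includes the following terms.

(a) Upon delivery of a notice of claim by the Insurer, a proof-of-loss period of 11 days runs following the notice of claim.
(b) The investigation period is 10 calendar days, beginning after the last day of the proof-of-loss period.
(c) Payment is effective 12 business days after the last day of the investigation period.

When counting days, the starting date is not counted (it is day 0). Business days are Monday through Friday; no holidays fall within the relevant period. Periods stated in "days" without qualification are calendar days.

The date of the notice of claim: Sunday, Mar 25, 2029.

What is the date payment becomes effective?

May 1, 2029

Adding 11 calendar days to Mar 25, 2029 gives Apr 5, 2029, which is the last day of the proof-of-loss period.
The last day of the investigation period: 10 calendar days after Apr 5, 2029 is Apr 15, 2029.
The date payment becomes effective: 12 business days after Sunday, Apr 15, 2029, skipping weekends — Apr 16, Apr 17, Apr 18, Apr 19, …, Apr 27, Apr 30, May 1 — lands on Tuesday, May 1, 2029.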